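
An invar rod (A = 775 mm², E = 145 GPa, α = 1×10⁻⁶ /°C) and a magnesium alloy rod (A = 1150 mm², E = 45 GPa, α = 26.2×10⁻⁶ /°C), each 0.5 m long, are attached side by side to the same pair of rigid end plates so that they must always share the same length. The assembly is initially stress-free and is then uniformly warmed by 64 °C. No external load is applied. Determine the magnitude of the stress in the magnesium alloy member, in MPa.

Both members must finish at the same length. With the larger α, the magnesium alloy tends to over-expand; the plates restrain it, putting the magnesium alloy in compression and the invar in tension. With no external load the two internal forces are equal and opposite, magnitude P.
Compatibility of the two members (thermal + elastic change equal): (α₁ − α₂)ΔT = P·[1/(A₁E₁) + 1/(A₂E₂)].
|α₁ − α₂|·ΔT = 25.2×10⁻⁶ × 64 = 0.001613.
1/(A₁E₁) + 1/(A₂E₂) = 1/(775×145×10³) + 1/(1150×45×10³) = 2.822×10⁻⁸ N⁻¹.
P = 0.001613 / 2.822×10⁻⁸ = 57150 N = 57.15 kN.
σ_{magnesium alloy} = P/A₂ = 57150/1150 = 49.69 MPa, compressive.

σ ≈ 49.7 MPa (compressive)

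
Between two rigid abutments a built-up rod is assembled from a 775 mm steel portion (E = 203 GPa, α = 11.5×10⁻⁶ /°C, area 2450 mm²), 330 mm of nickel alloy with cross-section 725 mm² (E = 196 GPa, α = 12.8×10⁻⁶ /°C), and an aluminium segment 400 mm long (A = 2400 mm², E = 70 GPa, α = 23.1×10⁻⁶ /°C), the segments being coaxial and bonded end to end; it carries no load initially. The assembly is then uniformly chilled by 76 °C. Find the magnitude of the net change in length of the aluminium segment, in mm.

If the supports were absent, the total length change would be Σ αᵢΔT Lᵢ = 11.5×10⁻⁶×76×775 + 12.8×10⁻⁶×76×330 + 23.1×10⁻⁶×76×400 = 1.701 mm.
The rigid supports impose zero overall length change; the single axial force P common to all segments must satisfy P Σ Lᵢ/(AᵢEᵢ) = δ_free.
Σ Lᵢ/(AᵢEᵢ) = 775/(2450×203×10³) + 330/(725×196×10³) + 400/(2400×70×10³) = 6.262×10⁻⁶ mm/N.
P = 1.701 / 6.262×10⁻⁶ = 271600 N = 271.6 kN, tensile.
For the aluminium segment, free thermal change = 23.1×10⁻⁶×76×400 = 0.7022 mm and elastic change from P = 271600×400/(2400×70×10³) = 0.6467 mm; these oppose, so the net change is 0.0556 mm (segment shortens).

|ΔL| ≈ 0.0556 mm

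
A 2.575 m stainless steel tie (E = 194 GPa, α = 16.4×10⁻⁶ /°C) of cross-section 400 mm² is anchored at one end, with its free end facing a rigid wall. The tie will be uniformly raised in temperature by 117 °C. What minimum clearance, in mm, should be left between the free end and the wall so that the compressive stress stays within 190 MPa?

g ≈ 2.42 mm

Free expansion if unrestrained: δ_free = αΔT L = 16.4×10⁻⁶ × 117 × 2575 = 4.941 mm.
At the allowable stress the elastic shortening the wall may impose is σL/E = 190 × 2575 / (194×10³) = 2.522 mm.
So the gap has to take up the difference, g_min = δ_free − σL/E = 4.941 − 2.522 = 2.419 mm.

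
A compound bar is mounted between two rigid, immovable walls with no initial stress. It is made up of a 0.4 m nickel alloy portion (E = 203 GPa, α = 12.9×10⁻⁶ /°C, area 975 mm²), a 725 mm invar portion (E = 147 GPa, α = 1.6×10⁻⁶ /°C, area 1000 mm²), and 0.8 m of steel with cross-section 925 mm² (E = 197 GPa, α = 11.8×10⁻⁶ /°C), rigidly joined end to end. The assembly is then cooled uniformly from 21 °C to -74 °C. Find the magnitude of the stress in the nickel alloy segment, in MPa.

If the supports were absent, the total length change would be Σ αᵢΔT Lᵢ = 12.9×10⁻⁶×95×400 + 1.6×10⁻⁶×95×725 + 11.8×10⁻⁶×95×800 = 1.497 mm.
Since the ends are fixed, an axial force P builds up, equal in every segment, with P · Σ Lᵢ/(AᵢEᵢ) = δ_free.
The series flexibility is Σ Lᵢ/(AᵢEᵢ) = 400/(975×203×10³) + 725/(1000×147×10³) + 800/(925×197×10³) = 1.134×10⁻⁵ mm/N.
P = 1.497 / 1.134×10⁻⁵ = 132000 N = 132 kN, tensile.
σ_{nickel alloy} = P / A = 132000 / 975 = 135.4 MPa.

σ ≈ 135 MPa (tensile)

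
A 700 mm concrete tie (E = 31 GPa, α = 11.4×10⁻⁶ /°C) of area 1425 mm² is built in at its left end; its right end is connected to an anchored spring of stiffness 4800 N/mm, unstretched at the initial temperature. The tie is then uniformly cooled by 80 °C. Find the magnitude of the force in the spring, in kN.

Free thermal contraction: δ_free = αΔT L = 11.4×10⁻⁶ × 80 × 700 = 0.6384 mm.
With a force P in the spring, the elastic change of the tie is PL/(AE) and that of the spring is P/k; compatibility requires their sum to equal δ_free.
So P = δ_free / [L/(AE) + 1/k] = 0.6384 / [ 700/(1425×31×10³) + 1/(4800) ].
P = 0.6384 / 0.0002242 = 2848 N.

P ≈ 2.85 kN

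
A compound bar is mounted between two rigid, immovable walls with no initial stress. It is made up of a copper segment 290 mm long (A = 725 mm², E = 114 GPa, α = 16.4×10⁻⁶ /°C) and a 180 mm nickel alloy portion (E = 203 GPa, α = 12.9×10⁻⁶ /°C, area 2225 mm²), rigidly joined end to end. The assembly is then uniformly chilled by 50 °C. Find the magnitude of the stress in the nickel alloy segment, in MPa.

With the walls removed the bar would change length by δ_free = Σ αᵢΔT Lᵢ = 16.4×10⁻⁶×50×290 + 12.9×10⁻⁶×50×180 = 0.3539 mm.
Since the ends are fixed, an axial force P builds up, equal in every segment, with P · Σ Lᵢ/(AᵢEᵢ) = δ_free.
The series flexibility is Σ Lᵢ/(AᵢEᵢ) = 290/(725×114×10³) + 180/(2225×203×10³) = 3.907×10⁻⁶ mm/N.
So P = 0.3539 / 3.907×10⁻⁶ = 90.57 kN, tensile.
σ_{nickel alloy} = P / A = 90570 / 2225 = 40.71 MPa.

σ ≈ 40.7 MPa (tensile)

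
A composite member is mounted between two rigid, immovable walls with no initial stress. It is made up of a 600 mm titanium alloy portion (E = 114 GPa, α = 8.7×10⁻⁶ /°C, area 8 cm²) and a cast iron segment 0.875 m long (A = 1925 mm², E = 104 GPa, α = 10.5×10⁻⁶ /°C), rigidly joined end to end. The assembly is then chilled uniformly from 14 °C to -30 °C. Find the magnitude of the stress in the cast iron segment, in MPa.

If the supports were absent, the total length change would be Σ αᵢΔT Lᵢ = 8.7×10⁻⁶×44×600 + 10.5×10⁻⁶×44×875 = 0.6339 mm.
Since the ends are fixed, an axial force P builds up, equal in every segment, with P · Σ Lᵢ/(AᵢEᵢ) = δ_free.
Σ Lᵢ/(AᵢEᵢ) = 600/(800×114×10³) + 875/(1925×104×10³) = 1.095×10⁻⁵ mm/N.
So P = 0.6339 / 1.095×10⁻⁵ = 57.9 kN, tensile.
σ_{cast iron} = P / A = 57900 / 1925 = 30.08 MPa.

σ ≈ 30.1 MPa (tensile)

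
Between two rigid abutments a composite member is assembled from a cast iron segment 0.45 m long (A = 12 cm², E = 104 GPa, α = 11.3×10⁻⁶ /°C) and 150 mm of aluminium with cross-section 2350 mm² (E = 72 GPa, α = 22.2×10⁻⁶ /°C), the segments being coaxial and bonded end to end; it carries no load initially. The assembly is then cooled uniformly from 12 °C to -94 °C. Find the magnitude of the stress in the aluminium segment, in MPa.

σ ≈ 84.5 MPa (tensile)

If the supports were absent, the total length change would be Σ αᵢΔT Lᵢ = 11.3×10⁻⁶×106×450 + 22.2×10⁻⁶×106×150 = 0.892 mm.
Since the ends are fixed, an axial force P builds up, equal in every segment, with P · Σ Lᵢ/(AᵢEᵢ) = δ_free.
Σ Lᵢ/(AᵢEᵢ) = 450/(1200×104×10³) + 150/(2350×72×10³) = 4.492×10⁻⁶ mm/N.
Hence P = δ_free / Σ(L/AE) = 0.892/4.492×10⁻⁶ = 198.6 kN (tensile).
σ_{aluminium} = P / A = 198600 / 2350 = 84.49 MPa.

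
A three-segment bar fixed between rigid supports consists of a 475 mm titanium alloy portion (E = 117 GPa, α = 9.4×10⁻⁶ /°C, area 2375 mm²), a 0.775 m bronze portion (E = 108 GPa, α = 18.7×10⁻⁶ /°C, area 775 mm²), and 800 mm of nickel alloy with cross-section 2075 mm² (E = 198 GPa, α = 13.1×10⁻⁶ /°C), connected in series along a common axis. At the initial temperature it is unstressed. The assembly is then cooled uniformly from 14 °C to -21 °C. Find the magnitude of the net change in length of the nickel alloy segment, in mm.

Free thermal contraction of the whole bar: Σ αᵢΔT Lᵢ = 9.4×10⁻⁶×35×475 + 18.7×10⁻⁶×35×775 + 13.1×10⁻⁶×35×800 = 1.03 mm.
The rigid supports impose zero overall length change; the single axial force P common to all segments must satisfy P Σ Lᵢ/(AᵢEᵢ) = δ_free.
The series flexibility is Σ Lᵢ/(AᵢEᵢ) = 475/(2375×117×10³) + 775/(775×108×10³) + 800/(2075×198×10³) = 1.292×10⁻⁵ mm/N.
P = 1.03 / 1.292×10⁻⁵ = 79770 N = 79.77 kN, tensile.
For the nickel alloy segment, free thermal change = 13.1×10⁻⁶×35×800 = 0.3668 mm and elastic change from P = 79770×800/(2075×198×10³) = 0.1553 mm; these oppose, so the net change is 0.211 mm (segment shortens).

|ΔL| ≈ 0.211 mm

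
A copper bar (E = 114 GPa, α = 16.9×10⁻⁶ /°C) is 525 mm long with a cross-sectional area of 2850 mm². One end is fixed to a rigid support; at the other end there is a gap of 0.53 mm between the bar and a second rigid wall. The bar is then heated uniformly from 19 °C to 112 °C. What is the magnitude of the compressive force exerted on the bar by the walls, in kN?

P ≈ 183 kN

If the wall were absent the bar would grow by αΔT L = 16.9×10⁻⁶ × 93 × 525 = 0.8251 mm.
The gap closes (δ_free > 0.53 mm) and the wall then resists a further 0.8251 − 0.53 = 0.2951 mm of expansion.
So σ = E(δ_free − g)/L = 114×10³ × 0.2951/525 = 64.09 MPa.
P = σA = 64.09 × 2850 = 182.7 kN.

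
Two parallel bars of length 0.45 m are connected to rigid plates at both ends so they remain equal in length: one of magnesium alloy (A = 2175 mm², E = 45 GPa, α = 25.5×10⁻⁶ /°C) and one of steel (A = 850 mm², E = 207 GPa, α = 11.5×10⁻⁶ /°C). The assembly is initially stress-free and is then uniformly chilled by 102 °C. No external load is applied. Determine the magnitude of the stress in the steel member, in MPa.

σ ≈ 106 MPa (compressive)

Both members must finish at the same length. With the larger α, the magnesium alloy tends to over-contract; the plates restrain it, putting the magnesium alloy in tension and the steel in compression. With no external load the two internal forces are equal and opposite, magnitude P.
Setting the final lengths equal and cancelling L: (α₁ − α₂)ΔT = P/(A₁E₁) + P/(A₂E₂).
|α₁ − α₂|·ΔT = 14×10⁻⁶ × 102 = 0.001428.
1/(A₁E₁) + 1/(A₂E₂) = 1/(2175×45×10³) + 1/(850×207×10³) = 1.59×10⁻⁸ N⁻¹.
P = 0.001428 / 1.59×10⁻⁸ = 89810 N = 89.81 kN.
σ_{steel} = P/A₂ = 89810/850 = 105.7 MPa, compressive.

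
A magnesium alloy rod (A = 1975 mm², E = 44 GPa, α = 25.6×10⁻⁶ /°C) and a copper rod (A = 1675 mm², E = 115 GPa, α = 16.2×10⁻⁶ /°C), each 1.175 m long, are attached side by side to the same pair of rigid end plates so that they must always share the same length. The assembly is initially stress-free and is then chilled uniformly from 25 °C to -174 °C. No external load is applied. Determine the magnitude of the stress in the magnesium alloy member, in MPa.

σ ≈ 56.7 MPa (tensile)

Equilibrium of a rigid end plate with no external load gives equal and opposite internal forces ±P in the two members. Since α_{magnesium alloy} > α_{copper}, cooling drives the magnesium alloy into tension and the copper into compression.
Setting the final lengths equal and cancelling L: (α₁ − α₂)ΔT = P/(A₁E₁) + P/(A₂E₂).
|α₁ − α₂|·ΔT = 9.4×10⁻⁶ × 199 = 0.001871.
1/(A₁E₁) + 1/(A₂E₂) = 1/(1975×44×10³) + 1/(1675×115×10³) = 1.67×10⁻⁸ N⁻¹.
So P = 0.001871 / 1.67×10⁻⁸ = 112 kN.
σ_{magnesium alloy} = P/A₁ = 112000/1975 = 56.72 MPa, tensile.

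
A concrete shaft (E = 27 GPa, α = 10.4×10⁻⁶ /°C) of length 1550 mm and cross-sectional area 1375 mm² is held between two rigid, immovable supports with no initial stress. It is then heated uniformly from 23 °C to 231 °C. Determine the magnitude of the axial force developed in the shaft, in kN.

P ≈ 80.3 kN (compressive)

With zero net strain, σ = E·αΔT = 27 GPa × 10.4×10⁻⁶ × 208 = 58.41 MPa.
P = AEαΔT = 1375 × 27×10³ × 10.4×10⁻⁶ × 208 = 80.31 kN (compressive).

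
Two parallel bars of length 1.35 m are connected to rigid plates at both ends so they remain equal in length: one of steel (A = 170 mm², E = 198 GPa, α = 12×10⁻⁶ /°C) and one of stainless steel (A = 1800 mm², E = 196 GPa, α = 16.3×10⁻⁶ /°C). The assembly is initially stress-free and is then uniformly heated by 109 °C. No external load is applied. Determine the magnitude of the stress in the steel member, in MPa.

Equilibrium of a rigid end plate with no external load gives equal and opposite internal forces ±P in the two members. Since α_{stainless steel} > α_{steel}, heating drives the stainless steel into compression and the steel into tension.
Equating the net (thermal + elastic) strains gives |α₁ − α₂|·ΔT = P·[1/(A₁E₁) + 1/(A₂E₂)].
|α₁ − α₂|·ΔT = 4.3×10⁻⁶ × 109 = 0.0004687.
1/(A₁E₁) + 1/(A₂E₂) = 1/(170×198×10³) + 1/(1800×196×10³) = 3.254×10⁻⁸ N⁻¹.
P = 0.0004687 / 3.254×10⁻⁸ = 14400 N = 14.4 kN.
σ_{steel} = P/A₁ = 14400/170 = 84.72 MPa, tensile.

σ ≈ 84.7 MPa (tensile)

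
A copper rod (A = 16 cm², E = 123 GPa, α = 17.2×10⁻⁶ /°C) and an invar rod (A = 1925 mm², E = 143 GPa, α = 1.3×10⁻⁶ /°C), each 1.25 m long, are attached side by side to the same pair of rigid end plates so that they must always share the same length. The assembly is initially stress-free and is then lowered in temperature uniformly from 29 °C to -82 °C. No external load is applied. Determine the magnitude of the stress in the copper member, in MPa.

Both members must finish at the same length. With the larger α, the copper tends to over-contract; the plates restrain it, putting the copper in tension and the invar in compression. With no external load the two internal forces are equal and opposite, magnitude P.
Setting the final lengths equal and cancelling L: (α₁ − α₂)ΔT = P/(A₁E₁) + P/(A₂E₂).
|α₁ − α₂|·ΔT = 15.9×10⁻⁶ × 111 = 0.001765.
1/(A₁E₁) + 1/(A₂E₂) = 1/(1600×123×10³) + 1/(1925×143×10³) = 8.714×10⁻⁹ N⁻¹.
So P = 0.001765 / 8.714×10⁻⁹ = 202.5 kN.
σ_{copper} = P/A₁ = 202500/1600 = 126.6 MPa, tensile.

σ ≈ 127 MPa (tensile)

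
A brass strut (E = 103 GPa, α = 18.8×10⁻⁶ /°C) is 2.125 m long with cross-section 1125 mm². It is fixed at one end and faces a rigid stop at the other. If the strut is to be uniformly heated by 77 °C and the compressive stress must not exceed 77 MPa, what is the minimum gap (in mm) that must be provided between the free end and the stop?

Free expansion if unrestrained: δ_free = αΔT L = 18.8×10⁻⁶ × 77 × 2125 = 3.076 mm.
At the allowable stress the elastic shortening the wall may impose is σL/E = 77 × 2125 / (103×10³) = 1.589 mm.
So the gap has to take up the difference, g_min = δ_free − σL/E = 3.076 − 1.589 = 1.488 mm.

g ≈ 1.49 mm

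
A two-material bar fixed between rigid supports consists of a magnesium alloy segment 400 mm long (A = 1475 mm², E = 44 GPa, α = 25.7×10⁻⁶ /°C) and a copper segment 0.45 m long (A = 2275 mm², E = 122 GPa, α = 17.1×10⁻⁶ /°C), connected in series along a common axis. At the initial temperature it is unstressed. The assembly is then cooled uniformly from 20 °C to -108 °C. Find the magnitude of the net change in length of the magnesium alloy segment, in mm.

With the walls removed the bar would change length by δ_free = Σ αᵢΔT Lᵢ = 25.7×10⁻⁶×128×400 + 17.1×10⁻⁶×128×450 = 2.301 mm.
The rigid supports impose zero overall length change; the single axial force P common to all segments must satisfy P Σ Lᵢ/(AᵢEᵢ) = δ_free.
The series flexibility is Σ Lᵢ/(AᵢEᵢ) = 400/(1475×44×10³) + 450/(2275×122×10³) = 7.785×10⁻⁶ mm/N.
P = 2.301 / 7.785×10⁻⁶ = 295600 N = 295.6 kN, tensile.
For the magnesium alloy segment, free thermal change = 25.7×10⁻⁶×128×400 = 1.316 mm and elastic change from P = 295600×400/(1475×44×10³) = 1.822 mm; these oppose, so the net change is 0.506 mm (segment lengthens).

|ΔL| ≈ 0.506 mm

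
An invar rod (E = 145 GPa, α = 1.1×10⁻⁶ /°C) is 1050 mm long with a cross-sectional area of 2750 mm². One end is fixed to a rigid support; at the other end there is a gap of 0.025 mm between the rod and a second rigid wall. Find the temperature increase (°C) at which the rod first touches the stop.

ΔT ≈ 21.6 °C

Contact occurs when the free expansion equals the gap: αΔT L = 0.025 mm.
ΔT = 0.025 / (1.1×10⁻⁶ × 1050) = 21.65 °C.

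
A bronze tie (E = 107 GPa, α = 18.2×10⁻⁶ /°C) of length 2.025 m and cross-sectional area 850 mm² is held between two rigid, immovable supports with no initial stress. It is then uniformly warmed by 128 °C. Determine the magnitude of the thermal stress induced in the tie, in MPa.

The supports are rigid, so the total axial strain is zero. The restrained thermal strain is ε = αΔT = 18.2×10⁻⁶ × 128 = 2329.6×10⁻⁶.
The stress required to suppress this strain is σ = Eε = 107×10³ × 2329.6×10⁻⁶ = 249.3 MPa, compressive since the tie is trying to expand.

σ ≈ 249 MPa (compressive)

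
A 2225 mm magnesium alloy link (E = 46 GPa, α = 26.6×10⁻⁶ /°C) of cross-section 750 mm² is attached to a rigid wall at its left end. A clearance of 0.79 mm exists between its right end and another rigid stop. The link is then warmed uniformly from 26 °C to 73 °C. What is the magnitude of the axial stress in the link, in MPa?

σ ≈ 41.2 MPa (compressive)

Unrestrained expansion: δ_free = αΔT L = 26.6×10⁻⁶ × 47 × 2225 = 2.782 mm.
The gap closes (δ_free > 0.79 mm) and the wall then resists a further 2.782 − 0.79 = 1.992 mm of expansion.
That suppressed elongation corresponds to σ = E·Δ/L = 46×10³ × 1.992/2225 = 41.18 MPa.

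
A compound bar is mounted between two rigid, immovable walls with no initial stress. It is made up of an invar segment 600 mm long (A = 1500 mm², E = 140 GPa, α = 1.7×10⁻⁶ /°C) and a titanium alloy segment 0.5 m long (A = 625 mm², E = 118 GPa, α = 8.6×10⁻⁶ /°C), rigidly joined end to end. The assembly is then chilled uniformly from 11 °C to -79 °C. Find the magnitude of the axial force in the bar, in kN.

P ≈ 49.7 kN (tensile)

With the walls removed the bar would change length by δ_free = Σ αᵢΔT Lᵢ = 1.7×10⁻⁶×90×600 + 8.6×10⁻⁶×90×500 = 0.4788 mm.
Since the ends are fixed, an axial force P builds up, equal in every segment, with P · Σ Lᵢ/(AᵢEᵢ) = δ_free.
Σ Lᵢ/(AᵢEᵢ) = 600/(1500×140×10³) + 500/(625×118×10³) = 9.637×10⁻⁶ mm/N.
Hence P = δ_free / Σ(L/AE) = 0.4788/9.637×10⁻⁶ = 49.68 kN (tensile).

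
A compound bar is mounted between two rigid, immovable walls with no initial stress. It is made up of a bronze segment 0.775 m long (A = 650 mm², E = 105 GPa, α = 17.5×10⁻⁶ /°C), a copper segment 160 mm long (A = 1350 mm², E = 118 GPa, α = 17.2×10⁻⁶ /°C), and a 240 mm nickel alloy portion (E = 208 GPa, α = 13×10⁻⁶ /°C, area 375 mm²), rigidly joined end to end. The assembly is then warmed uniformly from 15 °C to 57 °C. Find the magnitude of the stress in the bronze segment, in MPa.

σ ≈ 81.3 MPa (compressive)

If the supports were absent, the total length change would be Σ αᵢΔT Lᵢ = 17.5×10⁻⁶×42×775 + 17.2×10⁻⁶×42×160 + 13×10⁻⁶×42×240 = 0.8162 mm.
The rigid supports impose zero overall length change; the single axial force P common to all segments must satisfy P Σ Lᵢ/(AᵢEᵢ) = δ_free.
The series flexibility is Σ Lᵢ/(AᵢEᵢ) = 775/(650×105×10³) + 160/(1350×118×10³) + 240/(375×208×10³) = 1.544×10⁻⁵ mm/N.
Hence P = δ_free / Σ(L/AE) = 0.8162/1.544×10⁻⁵ = 52.88 kN (compressive).
σ_{bronze} = P / A = 52880 / 650 = 81.35 MPa.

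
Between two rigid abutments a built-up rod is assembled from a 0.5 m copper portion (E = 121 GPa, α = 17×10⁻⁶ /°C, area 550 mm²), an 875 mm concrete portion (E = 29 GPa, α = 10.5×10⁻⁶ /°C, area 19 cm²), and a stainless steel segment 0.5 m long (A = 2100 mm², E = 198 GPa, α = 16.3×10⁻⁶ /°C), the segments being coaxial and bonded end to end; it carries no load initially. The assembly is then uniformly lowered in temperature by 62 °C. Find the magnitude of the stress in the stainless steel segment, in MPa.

With the walls removed the bar would change length by δ_free = Σ αᵢΔT Lᵢ = 17×10⁻⁶×62×500 + 10.5×10⁻⁶×62×875 + 16.3×10⁻⁶×62×500 = 1.602 mm.
The rigid supports impose zero overall length change; the single axial force P common to all segments must satisfy P Σ Lᵢ/(AᵢEᵢ) = δ_free.
The series flexibility is Σ Lᵢ/(AᵢEᵢ) = 500/(550×121×10³) + 875/(1900×29×10³) + 500/(2100×198×10³) = 2.46×10⁻⁵ mm/N.
Hence P = δ_free / Σ(L/AE) = 1.602/2.46×10⁻⁵ = 65.13 kN (tensile).
σ_{stainless steel} = P / A = 65130 / 2100 = 31.01 MPa.

σ ≈ 31 MPa (tensile)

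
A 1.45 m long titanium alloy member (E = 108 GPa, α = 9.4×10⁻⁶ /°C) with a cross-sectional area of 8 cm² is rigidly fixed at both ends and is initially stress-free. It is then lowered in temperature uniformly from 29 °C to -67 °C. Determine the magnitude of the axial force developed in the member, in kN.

Full restraint means ε = 0, so the stress is σ = EαΔT = 108×10³ × 9.4×10⁻⁶ × 96 = 97.46 MPa.
Then P = σA = 97.46 × 800 mm² = 77.97 kN, tensile.

P ≈ 78 kN (tensile)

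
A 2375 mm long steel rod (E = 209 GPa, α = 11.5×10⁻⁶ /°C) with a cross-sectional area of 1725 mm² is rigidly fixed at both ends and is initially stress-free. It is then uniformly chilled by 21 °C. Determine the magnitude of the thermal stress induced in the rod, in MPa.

σ ≈ 50.5 MPa (tensile)

Because both ends are immovable the net strain is zero, and the suppressed thermal strain is αΔT = 11.5×10⁻⁶ × 21 = 241.5×10⁻⁶.
The stress required to suppress this strain is σ = Eε = 209×10³ × 241.5×10⁻⁶ = 50.47 MPa, tensile since the rod is trying to contract.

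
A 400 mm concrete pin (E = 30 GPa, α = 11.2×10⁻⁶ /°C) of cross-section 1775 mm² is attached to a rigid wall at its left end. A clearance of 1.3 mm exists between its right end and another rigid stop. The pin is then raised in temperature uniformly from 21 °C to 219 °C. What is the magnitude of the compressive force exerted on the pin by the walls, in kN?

P ≈ 0 kN

Unrestrained expansion: δ_free = αΔT L = 11.2×10⁻⁶ × 198 × 400 = 0.887 mm.
Since δ_free = 0.887 mm is less than the 1.3 mm gap, the pin never touches the wall. No axial force develops.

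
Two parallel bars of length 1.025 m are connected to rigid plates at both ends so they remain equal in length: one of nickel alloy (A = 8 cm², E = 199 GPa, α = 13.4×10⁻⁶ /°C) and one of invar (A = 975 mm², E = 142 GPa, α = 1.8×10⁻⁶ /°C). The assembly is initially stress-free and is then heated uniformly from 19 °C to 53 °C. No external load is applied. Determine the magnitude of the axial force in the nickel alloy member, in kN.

The nickel alloy has the larger α, so on heating it would change length more than the invar if both were free. The rigid plates force a common final length, so the nickel alloy is put into compression and the invar into tension, with equal and opposite forces P (no external load).
Setting the final lengths equal and cancelling L: (α₁ − α₂)ΔT = P/(A₁E₁) + P/(A₂E₂).
|α₁ − α₂|·ΔT = 11.6×10⁻⁶ × 34 = 0.0003944.
1/(A₁E₁) + 1/(A₂E₂) = 1/(800×199×10³) + 1/(975×142×10³) = 1.35×10⁻⁸ N⁻¹.
P = 0.0003944 / 1.35×10⁻⁸ = 29210 N = 29.21 kN.

P ≈ 29.2 kN (compressive in the nickel alloy)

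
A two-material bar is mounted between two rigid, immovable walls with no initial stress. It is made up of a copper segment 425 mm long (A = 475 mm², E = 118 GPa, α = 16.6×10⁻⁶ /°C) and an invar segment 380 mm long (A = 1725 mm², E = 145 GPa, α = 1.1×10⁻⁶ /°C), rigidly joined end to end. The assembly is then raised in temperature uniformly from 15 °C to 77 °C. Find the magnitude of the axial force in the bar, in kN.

P ≈ 50.9 kN (compressive)

Free thermal expansion of the whole bar: Σ αᵢΔT Lᵢ = 16.6×10⁻⁶×62×425 + 1.1×10⁻⁶×62×380 = 0.4633 mm.
The walls prevent any net length change, so an axial force P (same in every segment) develops. Compatibility: P · Σ Lᵢ/(AᵢEᵢ) = δ_free.
Σ Lᵢ/(AᵢEᵢ) = 425/(475×118×10³) + 380/(1725×145×10³) = 9.102×10⁻⁶ mm/N.
P = 0.4633 / 9.102×10⁻⁶ = 50910 N = 50.91 kN, compressive.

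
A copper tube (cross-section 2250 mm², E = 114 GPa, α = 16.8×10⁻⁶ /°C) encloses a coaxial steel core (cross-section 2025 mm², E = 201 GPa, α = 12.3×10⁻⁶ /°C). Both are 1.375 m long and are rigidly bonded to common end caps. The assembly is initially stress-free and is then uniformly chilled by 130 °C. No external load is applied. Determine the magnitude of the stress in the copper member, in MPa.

σ ≈ 40.9 MPa (tensile)

Equilibrium of a rigid end plate with no external load gives equal and opposite internal forces ±P in the two members. Since α_{copper} > α_{steel}, cooling drives the copper into tension and the steel into compression.
Compatibility of the two members (thermal + elastic change equal): (α₁ − α₂)ΔT = P·[1/(A₁E₁) + 1/(A₂E₂)].
|α₁ − α₂|·ΔT = 4.5×10⁻⁶ × 130 = 0.000585.
1/(A₁E₁) + 1/(A₂E₂) = 1/(2250×114×10³) + 1/(2025×201×10³) = 6.355×10⁻⁹ N⁻¹.
P = 0.000585 / 6.355×10⁻⁹ = 92050 N = 92.05 kN.
σ_{copper} = P/A₁ = 92050/2250 = 40.91 MPa, tensile.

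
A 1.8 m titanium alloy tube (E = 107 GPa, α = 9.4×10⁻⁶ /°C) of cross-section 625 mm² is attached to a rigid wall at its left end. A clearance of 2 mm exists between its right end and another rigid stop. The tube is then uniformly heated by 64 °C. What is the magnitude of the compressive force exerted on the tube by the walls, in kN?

If the wall were absent the tube would grow by αΔT L = 9.4×10⁻⁶ × 64 × 1800 = 1.083 mm.
This is smaller than the 2 mm clearance, so the tube expands freely without reaching the stop — the stress is zero.

P ≈ 0 kN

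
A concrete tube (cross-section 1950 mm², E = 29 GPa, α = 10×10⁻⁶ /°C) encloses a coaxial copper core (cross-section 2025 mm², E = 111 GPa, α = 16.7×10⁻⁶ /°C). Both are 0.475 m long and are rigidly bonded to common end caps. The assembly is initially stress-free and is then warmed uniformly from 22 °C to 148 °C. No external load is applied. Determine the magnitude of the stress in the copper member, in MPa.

σ ≈ 18.8 MPa (compressive)

Both members must finish at the same length. With the larger α, the copper tends to over-expand; the plates restrain it, putting the copper in compression and the concrete in tension. With no external load the two internal forces are equal and opposite, magnitude P.
Setting the final lengths equal and cancelling L: (α₁ − α₂)ΔT = P/(A₁E₁) + P/(A₂E₂).
|α₁ − α₂|·ΔT = 6.7×10⁻⁶ × 126 = 0.0008442.
1/(A₁E₁) + 1/(A₂E₂) = 1/(1950×29×10³) + 1/(2025×111×10³) = 2.213×10⁻⁸ N⁻¹.
P = 0.0008442 / 2.213×10⁻⁸ = 38140 N = 38.14 kN.
σ_{copper} = P/A₂ = 38140/2025 = 18.84 MPa, compressive.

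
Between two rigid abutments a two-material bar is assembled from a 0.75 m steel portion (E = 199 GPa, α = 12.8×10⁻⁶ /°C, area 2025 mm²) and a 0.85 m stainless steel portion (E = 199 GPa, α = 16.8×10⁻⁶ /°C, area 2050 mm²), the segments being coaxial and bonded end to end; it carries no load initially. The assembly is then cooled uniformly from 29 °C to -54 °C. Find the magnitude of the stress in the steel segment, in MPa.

Free thermal contraction of the whole bar: Σ αᵢΔT Lᵢ = 12.8×10⁻⁶×83×750 + 16.8×10⁻⁶×83×850 = 1.982 mm.
The walls prevent any net length change, so an axial force P (same in every segment) develops. Compatibility: P · Σ Lᵢ/(AᵢEᵢ) = δ_free.
Σ Lᵢ/(AᵢEᵢ) = 750/(2025×199×10³) + 850/(2050×199×10³) = 3.945×10⁻⁶ mm/N.
So P = 1.982 / 3.945×10⁻⁶ = 502.5 kN, tensile.
σ_{steel} = P / A = 502500 / 2025 = 248.1 MPa.

σ ≈ 248 MPa (tensile)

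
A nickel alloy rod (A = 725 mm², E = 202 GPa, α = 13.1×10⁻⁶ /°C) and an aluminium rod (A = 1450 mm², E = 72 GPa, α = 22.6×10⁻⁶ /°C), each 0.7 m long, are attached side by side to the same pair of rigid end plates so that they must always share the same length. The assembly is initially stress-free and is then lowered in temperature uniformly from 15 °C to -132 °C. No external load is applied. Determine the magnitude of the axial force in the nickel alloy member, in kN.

Both members must finish at the same length. With the larger α, the aluminium tends to over-contract; the plates restrain it, putting the aluminium in tension and the nickel alloy in compression. With no external load the two internal forces are equal and opposite, magnitude P.
Equating the net (thermal + elastic) strains gives |α₁ − α₂|·ΔT = P·[1/(A₁E₁) + 1/(A₂E₂)].
|α₁ − α₂|·ΔT = 9.5×10⁻⁶ × 147 = 0.001397.
1/(A₁E₁) + 1/(A₂E₂) = 1/(725×202×10³) + 1/(1450×72×10³) = 1.641×10⁻⁸ N⁻¹.
So P = 0.001397 / 1.641×10⁻⁸ = 85.12 kN.

P ≈ 85.1 kN (compressive in the nickel alloy)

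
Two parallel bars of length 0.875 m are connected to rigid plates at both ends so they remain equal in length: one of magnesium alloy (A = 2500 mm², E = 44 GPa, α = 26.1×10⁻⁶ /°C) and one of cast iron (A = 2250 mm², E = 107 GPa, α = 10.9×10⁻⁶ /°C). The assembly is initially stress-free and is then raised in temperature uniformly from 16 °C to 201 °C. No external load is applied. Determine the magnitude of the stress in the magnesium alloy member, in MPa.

Equilibrium of a rigid end plate with no external load gives equal and opposite internal forces ±P in the two members. Since α_{magnesium alloy} > α_{cast iron}, heating drives the magnesium alloy into compression and the cast iron into tension.
Setting the final lengths equal and cancelling L: (α₁ − α₂)ΔT = P/(A₁E₁) + P/(A₂E₂).
|α₁ − α₂|·ΔT = 15.2×10⁻⁶ × 185 = 0.002812.
1/(A₁E₁) + 1/(A₂E₂) = 1/(2500×44×10³) + 1/(2250×107×10³) = 1.324×10⁻⁸ N⁻¹.
P = 0.002812 / 1.324×10⁻⁸ = 212300 N = 212.3 kN.
σ_{magnesium alloy} = P/A₁ = 212300/2500 = 84.93 MPa, compressive.

σ ≈ 84.9 MPa (compressive)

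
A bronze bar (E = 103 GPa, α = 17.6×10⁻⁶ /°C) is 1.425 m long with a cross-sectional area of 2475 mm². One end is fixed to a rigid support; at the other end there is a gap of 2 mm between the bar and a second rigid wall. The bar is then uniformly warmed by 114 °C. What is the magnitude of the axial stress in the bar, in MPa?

If the wall were absent the bar would grow by αΔT L = 17.6×10⁻⁶ × 114 × 1425 = 2.859 mm.
After closing the 2 mm clearance, 2.859 − 2 = 0.8591 mm of expansion remains to be suppressed by the wall.
So σ = E(δ_free − g)/L = 103×10³ × 0.8591/1425 = 62.1 MPa.

σ ≈ 62.1 MPa (compressive)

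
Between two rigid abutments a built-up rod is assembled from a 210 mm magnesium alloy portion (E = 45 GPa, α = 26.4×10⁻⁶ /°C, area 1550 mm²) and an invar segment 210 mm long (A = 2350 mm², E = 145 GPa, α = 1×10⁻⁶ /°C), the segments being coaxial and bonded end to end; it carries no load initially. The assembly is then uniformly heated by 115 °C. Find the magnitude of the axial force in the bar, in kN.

P ≈ 182 kN (compressive)

If the supports were absent, the total length change would be Σ αᵢΔT Lᵢ = 26.4×10⁻⁶×115×210 + 1×10⁻⁶×115×210 = 0.6617 mm.
The walls prevent any net length change, so an axial force P (same in every segment) develops. Compatibility: P · Σ Lᵢ/(AᵢEᵢ) = δ_free.
Σ Lᵢ/(AᵢEᵢ) = 210/(1550×45×10³) + 210/(2350×145×10³) = 3.627×10⁻⁶ mm/N.
P = 0.6617 / 3.627×10⁻⁶ = 182400 N = 182.4 kN, compressive.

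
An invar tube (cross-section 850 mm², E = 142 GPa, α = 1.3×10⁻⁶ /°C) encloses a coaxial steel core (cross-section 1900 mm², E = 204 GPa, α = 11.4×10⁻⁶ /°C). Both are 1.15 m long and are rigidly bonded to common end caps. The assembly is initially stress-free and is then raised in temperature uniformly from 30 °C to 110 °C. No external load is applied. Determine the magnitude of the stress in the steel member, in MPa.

σ ≈ 39.1 MPa (compressive)

Equilibrium of a rigid end plate with no external load gives equal and opposite internal forces ±P in the two members. Since α_{steel} > α_{invar}, heating drives the steel into compression and the invar into tension.
Equating the net (thermal + elastic) strains gives |α₁ − α₂|·ΔT = P·[1/(A₁E₁) + 1/(A₂E₂)].
|α₁ − α₂|·ΔT = 10.1×10⁻⁶ × 80 = 0.000808.
1/(A₁E₁) + 1/(A₂E₂) = 1/(850×142×10³) + 1/(1900×204×10³) = 1.086×10⁻⁸ N⁻¹.
P = 0.000808 / 1.086×10⁻⁸ = 74370 N = 74.37 kN.
σ_{steel} = P/A₂ = 74370/1900 = 39.14 MPa, compressive.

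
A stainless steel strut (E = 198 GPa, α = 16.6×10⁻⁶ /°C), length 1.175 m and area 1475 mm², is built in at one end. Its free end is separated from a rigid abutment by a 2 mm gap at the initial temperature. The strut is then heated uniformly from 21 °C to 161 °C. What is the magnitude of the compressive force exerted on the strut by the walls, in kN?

Free thermal elongation = αΔT L = 16.6×10⁻⁶ × 140 × 1175 = 2.731 mm.
This exceeds the 2 mm gap, so the wall pushes back. The portion of expansion that must be recovered elastically is δ_free − gap = 2.731 − 2 = 0.7307 mm.
So σ = E(δ_free − g)/L = 198×10³ × 0.7307/1175 = 123.1 MPa.
P = σA = 123.1 × 1475 = 181.6 kN.

P ≈ 182 kN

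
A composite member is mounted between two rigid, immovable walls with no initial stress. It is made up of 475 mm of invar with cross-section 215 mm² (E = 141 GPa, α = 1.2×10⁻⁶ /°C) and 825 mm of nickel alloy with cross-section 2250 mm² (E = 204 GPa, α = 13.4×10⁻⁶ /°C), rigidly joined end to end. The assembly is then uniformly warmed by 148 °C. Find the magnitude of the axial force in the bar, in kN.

If the supports were absent, the total length change would be Σ αᵢΔT Lᵢ = 1.2×10⁻⁶×148×475 + 13.4×10⁻⁶×148×825 = 1.721 mm.
The rigid supports impose zero overall length change; the single axial force P common to all segments must satisfy P Σ Lᵢ/(AᵢEᵢ) = δ_free.
Σ Lᵢ/(AᵢEᵢ) = 475/(215×141×10³) + 825/(2250×204×10³) = 1.747×10⁻⁵ mm/N.
Hence P = δ_free / Σ(L/AE) = 1.721/1.747×10⁻⁵ = 98.5 kN (compressive).

P ≈ 98.5 kN (compressive)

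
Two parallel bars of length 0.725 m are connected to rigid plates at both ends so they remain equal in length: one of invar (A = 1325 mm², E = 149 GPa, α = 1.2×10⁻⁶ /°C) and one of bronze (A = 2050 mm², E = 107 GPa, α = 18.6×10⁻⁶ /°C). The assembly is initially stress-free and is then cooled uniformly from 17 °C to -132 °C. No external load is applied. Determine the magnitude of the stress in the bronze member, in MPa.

σ ≈ 131 MPa (tensile)

Both members must finish at the same length. With the larger α, the bronze tends to over-contract; the plates restrain it, putting the bronze in tension and the invar in compression. With no external load the two internal forces are equal and opposite, magnitude P.
Equating the net (thermal + elastic) strains gives |α₁ − α₂|·ΔT = P·[1/(A₁E₁) + 1/(A₂E₂)].
|α₁ − α₂|·ΔT = 17.4×10⁻⁶ × 149 = 0.002593.
1/(A₁E₁) + 1/(A₂E₂) = 1/(1325×149×10³) + 1/(2050×107×10³) = 9.624×10⁻⁹ N⁻¹.
P = 0.002593 / 9.624×10⁻⁹ = 269400 N = 269.4 kN.
σ_{bronze} = P/A₂ = 269400/2050 = 131.4 MPa, tensile.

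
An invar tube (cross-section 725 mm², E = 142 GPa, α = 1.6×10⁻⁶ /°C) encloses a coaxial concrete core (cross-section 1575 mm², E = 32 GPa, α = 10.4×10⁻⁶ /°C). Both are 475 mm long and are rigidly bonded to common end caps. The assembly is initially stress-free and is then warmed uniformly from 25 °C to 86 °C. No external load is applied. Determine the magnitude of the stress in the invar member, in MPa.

The concrete has the larger α, so on heating it would change length more than the invar if both were free. The rigid plates force a common final length, so the concrete is put into compression and the invar into tension, with equal and opposite forces P (no external load).
Setting the final lengths equal and cancelling L: (α₁ − α₂)ΔT = P/(A₁E₁) + P/(A₂E₂).
|α₁ − α₂|·ΔT = 8.8×10⁻⁶ × 61 = 0.0005368.
1/(A₁E₁) + 1/(A₂E₂) = 1/(725×142×10³) + 1/(1575×32×10³) = 2.955×10⁻⁸ N⁻¹.
P = 0.0005368 / 2.955×10⁻⁸ = 18160 N = 18.16 kN.
σ_{invar} = P/A₁ = 18160/725 = 25.05 MPa, tensile.

σ ≈ 25.1 MPa (tensile)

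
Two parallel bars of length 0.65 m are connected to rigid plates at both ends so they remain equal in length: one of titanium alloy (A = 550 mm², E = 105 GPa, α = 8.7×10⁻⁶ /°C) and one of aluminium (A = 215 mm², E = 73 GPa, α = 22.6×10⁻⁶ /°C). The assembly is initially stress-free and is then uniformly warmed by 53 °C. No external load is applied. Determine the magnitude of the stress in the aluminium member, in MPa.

The aluminium has the larger α, so on heating it would change length more than the titanium alloy if both were free. The rigid plates force a common final length, so the aluminium is put into compression and the titanium alloy into tension, with equal and opposite forces P (no external load).
Equating the net (thermal + elastic) strains gives |α₁ − α₂|·ΔT = P·[1/(A₁E₁) + 1/(A₂E₂)].
|α₁ − α₂|·ΔT = 13.9×10⁻⁶ × 53 = 0.0007367.
1/(A₁E₁) + 1/(A₂E₂) = 1/(550×105×10³) + 1/(215×73×10³) = 8.103×10⁻⁸ N⁻¹.
So P = 0.0007367 / 8.103×10⁻⁸ = 9.092 kN.
σ_{aluminium} = P/A₂ = 9092/215 = 42.29 MPa, compressive.

σ ≈ 42.3 MPa (compressive)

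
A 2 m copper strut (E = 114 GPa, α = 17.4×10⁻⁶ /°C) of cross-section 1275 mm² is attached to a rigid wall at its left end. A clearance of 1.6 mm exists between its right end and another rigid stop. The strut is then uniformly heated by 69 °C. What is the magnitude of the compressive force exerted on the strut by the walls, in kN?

Free thermal elongation = αΔT L = 17.4×10⁻⁶ × 69 × 2000 = 2.401 mm.
After closing the 1.6 mm clearance, 2.401 − 1.6 = 0.8012 mm of expansion remains to be suppressed by the wall.
So σ = E(δ_free − g)/L = 114×10³ × 0.8012/2000 = 45.67 MPa.
P = σA = 45.67 × 1275 = 58.23 kN.

P ≈ 58.2 kN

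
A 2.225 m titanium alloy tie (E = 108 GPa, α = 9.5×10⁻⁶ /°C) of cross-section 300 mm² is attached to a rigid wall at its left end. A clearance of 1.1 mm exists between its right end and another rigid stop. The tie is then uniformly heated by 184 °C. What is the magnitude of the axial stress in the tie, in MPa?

If the wall were absent the tie would grow by αΔT L = 9.5×10⁻⁶ × 184 × 2225 = 3.889 mm.
After closing the 1.1 mm clearance, 3.889 − 1.1 = 2.789 mm of expansion remains to be suppressed by the wall.
That suppressed elongation corresponds to σ = E·Δ/L = 108×10³ × 2.789/2225 = 135.4 MPa.

σ ≈ 135 MPa (compressive)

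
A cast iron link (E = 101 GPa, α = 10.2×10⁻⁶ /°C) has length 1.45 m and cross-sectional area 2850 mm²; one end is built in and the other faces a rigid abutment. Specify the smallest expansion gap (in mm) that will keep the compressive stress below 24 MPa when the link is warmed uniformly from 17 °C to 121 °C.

g ≈ 1.19 mm

Free expansion if unrestrained: δ_free = αΔT L = 10.2×10⁻⁶ × 104 × 1450 = 1.538 mm.
A stress of 24 MPa corresponds to the wall pushing the link back by σL/E = 24×1450/(101×10³) = 0.3446 mm.
The gap must absorb the remainder: g_min = 1.538 − 0.3446 = 1.194 mm.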